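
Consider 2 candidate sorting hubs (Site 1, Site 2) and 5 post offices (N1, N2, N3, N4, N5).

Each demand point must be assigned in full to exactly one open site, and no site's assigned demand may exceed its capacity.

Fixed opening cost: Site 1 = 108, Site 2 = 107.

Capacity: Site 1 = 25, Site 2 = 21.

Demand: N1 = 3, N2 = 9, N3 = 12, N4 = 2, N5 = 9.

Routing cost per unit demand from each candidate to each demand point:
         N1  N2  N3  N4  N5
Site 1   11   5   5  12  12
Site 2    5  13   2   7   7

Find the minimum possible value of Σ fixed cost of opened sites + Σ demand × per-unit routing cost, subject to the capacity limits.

Open {Site 1, Site 2}; cheapest assignment that respects the capacities:
  Site 1 (cap 25, load 14): N1, N2, N4 — cost 3×11 + 9×5 + 2×12 = 102
  Site 2 (cap 21, load 21): N3, N5 — cost 12×2 + 9×7 = 87
  Shipping 189, fixed 215 → total 404.
  Any other capacity-feasible assignment to {Site 1, Site 2} ships for at least 189.
Total demand is 35 and no other set of sites has combined capacity ≥ 35, so {Site 1, Site 2} is the only feasible choice of open sites. Minimum: 404.

404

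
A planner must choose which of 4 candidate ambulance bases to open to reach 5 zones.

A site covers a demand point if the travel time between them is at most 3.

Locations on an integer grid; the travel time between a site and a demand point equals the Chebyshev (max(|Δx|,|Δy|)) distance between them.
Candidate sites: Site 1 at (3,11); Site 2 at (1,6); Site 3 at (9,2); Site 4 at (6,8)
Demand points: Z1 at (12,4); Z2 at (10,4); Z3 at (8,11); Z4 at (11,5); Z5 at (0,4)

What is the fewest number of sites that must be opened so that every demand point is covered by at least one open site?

Coverage sets (demand points within 3 of each site):
  Site 1: {}
  Site 2: {Z5}
  Site 3: {Z1, Z2, Z4}
  Site 4: {Z3}
No 2 sites suffice: every size-2 union leaves at least one demand point uncovered.
But {Site 2, Site 3, Site 4} covers everything, so the minimum is 3.

3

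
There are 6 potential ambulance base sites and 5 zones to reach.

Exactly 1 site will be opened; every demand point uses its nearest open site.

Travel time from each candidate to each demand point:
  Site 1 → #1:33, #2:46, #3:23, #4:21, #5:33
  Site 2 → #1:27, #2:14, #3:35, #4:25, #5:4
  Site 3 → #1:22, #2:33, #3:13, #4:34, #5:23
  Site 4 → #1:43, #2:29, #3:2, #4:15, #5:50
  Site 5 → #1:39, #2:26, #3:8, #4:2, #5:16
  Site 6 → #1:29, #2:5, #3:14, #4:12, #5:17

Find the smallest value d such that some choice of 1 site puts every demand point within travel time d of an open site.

29

Open {Site 6}.
  Farthest demand point is #1 at travel time 29 (to Site 6); all others are ≤ 29.
With {Site 3} the worst case is 34.
With {Site 2} the worst case is 35.
No size-1 selection achieves below 29.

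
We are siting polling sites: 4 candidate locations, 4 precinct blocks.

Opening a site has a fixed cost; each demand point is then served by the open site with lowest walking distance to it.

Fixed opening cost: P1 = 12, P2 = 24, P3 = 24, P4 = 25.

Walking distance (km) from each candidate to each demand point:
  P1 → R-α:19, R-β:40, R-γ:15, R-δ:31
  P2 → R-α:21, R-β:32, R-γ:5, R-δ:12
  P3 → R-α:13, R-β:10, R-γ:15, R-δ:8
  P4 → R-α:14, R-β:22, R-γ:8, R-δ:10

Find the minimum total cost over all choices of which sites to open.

70

Open {P3}: assign each demand point to its cheapest open site.
  R-α→P3 13, R-β→P3 10, R-γ→P3 15, R-δ→P3 8
  walking distance 46, fixed 24 → total 70.
Compare {P4}: walking distance 54 + fixed 25 = 79.
Compare {P1, P3}: walking distance 46 + fixed 36 = 82.
Compare {P2, P3}: walking distance 36 + fixed 48 = 84.
All other subsets cost ≥ 79. Minimum total cost: 70.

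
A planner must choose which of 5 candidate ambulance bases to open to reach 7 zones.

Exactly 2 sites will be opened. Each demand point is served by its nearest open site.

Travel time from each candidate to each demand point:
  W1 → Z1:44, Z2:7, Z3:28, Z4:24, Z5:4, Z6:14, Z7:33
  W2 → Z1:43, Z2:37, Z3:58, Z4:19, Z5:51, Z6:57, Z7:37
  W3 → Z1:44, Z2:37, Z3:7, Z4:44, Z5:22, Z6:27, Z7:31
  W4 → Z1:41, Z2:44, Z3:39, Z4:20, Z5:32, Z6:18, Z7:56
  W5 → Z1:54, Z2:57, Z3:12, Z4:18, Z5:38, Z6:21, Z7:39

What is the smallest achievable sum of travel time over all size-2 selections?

Open {W1, W3}.
  Z1→W1 44, Z2→W1 7, Z3→W3 7, Z4→W1 24, Z5→W1 4, Z6→W1 14, Z7→W3 31  ⇒ total 131.
Compare {W1, W5}: total 132.
Compare {W1, W4}: total 147.
No size-2 selection does better; minimum is 131.

131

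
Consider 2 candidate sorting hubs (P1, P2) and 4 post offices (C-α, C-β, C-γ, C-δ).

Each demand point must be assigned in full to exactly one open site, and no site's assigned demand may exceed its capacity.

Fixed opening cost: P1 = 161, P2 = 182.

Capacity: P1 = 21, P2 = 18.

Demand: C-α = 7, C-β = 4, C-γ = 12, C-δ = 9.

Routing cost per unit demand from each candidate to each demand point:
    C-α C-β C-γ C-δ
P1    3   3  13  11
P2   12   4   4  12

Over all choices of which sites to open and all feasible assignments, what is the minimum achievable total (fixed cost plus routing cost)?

523

Open {P1, P2}; cheapest assignment that respects the capacities:
  P1 (cap 21, load 20): C-α, C-β, C-δ — cost 7×3 + 4×3 + 9×11 = 132
  P2 (cap 18, load 12): C-γ — cost 12×4 = 48
  Shipping 180, fixed 343 → total 523.
  Any other capacity-feasible assignment to {P1, P2} ships for at least 180.
Total demand is 32 and no other set of sites has combined capacity ≥ 32, so {P1, P2} is the only feasible choice of open sites. Minimum: 523.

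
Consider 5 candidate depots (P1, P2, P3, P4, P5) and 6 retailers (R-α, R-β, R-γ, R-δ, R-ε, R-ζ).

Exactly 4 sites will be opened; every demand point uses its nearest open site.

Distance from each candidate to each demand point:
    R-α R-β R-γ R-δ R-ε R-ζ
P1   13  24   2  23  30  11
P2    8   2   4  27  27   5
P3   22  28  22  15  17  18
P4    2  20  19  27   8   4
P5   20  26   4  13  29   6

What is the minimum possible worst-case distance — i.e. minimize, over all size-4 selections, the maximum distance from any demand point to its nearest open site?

Open {P1, P2, P4, P5}.
  Farthest demand point is R-δ at distance 13 (to P5); all others are ≤ 13.
With {P2, P3, P4, P5} the worst case is 13.
With {P1, P2, P3, P4} the worst case is 15.
No size-4 selection achieves below 13.

13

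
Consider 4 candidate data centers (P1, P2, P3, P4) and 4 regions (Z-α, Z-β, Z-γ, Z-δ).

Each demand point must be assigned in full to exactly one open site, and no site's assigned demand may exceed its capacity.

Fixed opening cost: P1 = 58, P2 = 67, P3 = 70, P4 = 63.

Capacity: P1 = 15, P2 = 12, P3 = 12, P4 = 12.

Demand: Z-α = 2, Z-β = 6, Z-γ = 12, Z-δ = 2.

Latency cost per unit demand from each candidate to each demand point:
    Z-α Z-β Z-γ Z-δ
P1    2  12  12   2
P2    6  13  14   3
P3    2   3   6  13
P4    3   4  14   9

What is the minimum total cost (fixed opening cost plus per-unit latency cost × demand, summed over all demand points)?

Open {P3, P4}; cheapest assignment that respects the capacities:
  P3 (cap 12, load 12): Z-γ — cost 12×6 = 72
  P4 (cap 12, load 10): Z-α, Z-β, Z-δ — cost 2×3 + 6×4 + 2×9 = 48
  Shipping 120, fixed 133 → total 253.
  Any other capacity-feasible assignment to {P3, P4} ships for at least 120.
Compare {P1, P3}: its best feasible assignment gives total 280.
Compare {P1, P3, P4}: its best feasible assignment gives total 295.
Every other set of open sites that can feasibly serve all demand totals ≥ 280 even under its best assignment. Minimum: 253.

253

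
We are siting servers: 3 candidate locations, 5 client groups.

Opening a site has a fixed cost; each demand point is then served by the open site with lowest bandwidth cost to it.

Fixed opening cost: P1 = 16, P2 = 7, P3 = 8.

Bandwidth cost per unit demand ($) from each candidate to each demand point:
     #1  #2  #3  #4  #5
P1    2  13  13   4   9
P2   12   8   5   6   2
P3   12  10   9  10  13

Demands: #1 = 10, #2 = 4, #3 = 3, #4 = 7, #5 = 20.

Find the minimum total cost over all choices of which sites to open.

158

Open {P1, P2}: assign each demand point to its cheapest open site.
  #1→P1 10×2=20, #2→P2 4×8=32, #3→P2 3×5=15, #4→P1 7×4=28, #5→P2 20×2=40
  bandwidth cost 135, fixed 23 → total 158.
Compare {P1, P2, P3}: bandwidth cost 135 + fixed 31 = 166.
Compare {P2}: bandwidth cost 249 + fixed 7 = 256.
Compare {P2, P3}: bandwidth cost 249 + fixed 15 = 264.
All other subsets cost ≥ 166. Minimum total cost: 158.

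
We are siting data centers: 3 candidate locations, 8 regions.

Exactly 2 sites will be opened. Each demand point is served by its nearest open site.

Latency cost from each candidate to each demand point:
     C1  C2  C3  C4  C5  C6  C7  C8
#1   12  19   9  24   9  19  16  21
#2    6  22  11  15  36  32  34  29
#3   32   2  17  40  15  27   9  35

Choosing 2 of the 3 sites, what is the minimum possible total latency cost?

Open {#1, #3}.
  C1→#1 12, C2→#3 2, C3→#1 9, C4→#1 24, C5→#1 9, C6→#1 19, C7→#3 9, C8→#1 21  ⇒ total 105.
Compare {#1, #2}: total 114.
Compare {#2, #3}: total 114.

105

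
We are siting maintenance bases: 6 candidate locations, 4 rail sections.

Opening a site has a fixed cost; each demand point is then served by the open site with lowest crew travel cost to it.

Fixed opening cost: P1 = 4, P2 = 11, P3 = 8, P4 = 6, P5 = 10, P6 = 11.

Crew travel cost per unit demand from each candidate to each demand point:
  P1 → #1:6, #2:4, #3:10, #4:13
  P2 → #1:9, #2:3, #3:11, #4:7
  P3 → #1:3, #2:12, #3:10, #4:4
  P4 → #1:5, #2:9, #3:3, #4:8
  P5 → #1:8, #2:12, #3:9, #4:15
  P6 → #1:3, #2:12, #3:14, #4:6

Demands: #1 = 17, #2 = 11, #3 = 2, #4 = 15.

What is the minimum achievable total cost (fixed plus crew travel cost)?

Open {P2, P3, P4}: assign each demand point to its cheapest open site.
  #1→P3 17×3=51, #2→P2 11×3=33, #3→P4 2×3=6, #4→P3 15×4=60
  crew travel cost 150, fixed 25 → total 175.
Compare {P1, P3, P4}: crew travel cost 161 + fixed 18 = 179.
Compare {P1, P2, P3, P4}: crew travel cost 150 + fixed 29 = 179.
Compare {P2, P3}: crew travel cost 164 + fixed 19 = 183.
All other subsets cost ≥ 179. Minimum total cost: 175.

175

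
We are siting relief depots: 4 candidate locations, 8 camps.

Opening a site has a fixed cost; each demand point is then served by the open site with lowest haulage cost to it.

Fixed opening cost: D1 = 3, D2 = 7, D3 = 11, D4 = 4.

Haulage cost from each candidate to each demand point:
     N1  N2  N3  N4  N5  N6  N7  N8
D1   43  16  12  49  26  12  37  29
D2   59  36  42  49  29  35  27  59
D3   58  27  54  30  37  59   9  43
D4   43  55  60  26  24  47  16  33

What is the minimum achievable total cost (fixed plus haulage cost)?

Open {D1, D4}: assign each demand point to its cheapest open site.
  N1→D1 43, N2→D1 16, N3→D1 12, N4→D4 26, N5→D4 24, N6→D1 12, N7→D4 16, N8→D1 29
  haulage cost 178, fixed 7 → total 185.
Compare {D1, D3, D4}: haulage cost 171 + fixed 18 = 189.
Compare {D1, D3}: haulage cost 177 + fixed 14 = 191.
Compare {D1, D2, D4}: haulage cost 178 + fixed 14 = 192.
All other subsets cost ≥ 189. Minimum total cost: 185.

185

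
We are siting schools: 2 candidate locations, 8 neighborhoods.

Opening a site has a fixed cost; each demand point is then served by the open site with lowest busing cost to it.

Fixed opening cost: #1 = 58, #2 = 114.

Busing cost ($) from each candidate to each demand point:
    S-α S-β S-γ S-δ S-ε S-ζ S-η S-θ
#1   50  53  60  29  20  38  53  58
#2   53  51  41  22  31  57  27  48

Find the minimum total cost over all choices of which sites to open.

419

Open {#1}: assign each demand point to its cheapest open site.
  S-α→#1 50, S-β→#1 53, S-γ→#1 60, S-δ→#1 29, S-ε→#1 20, S-ζ→#1 38, S-η→#1 53, S-θ→#1 58
  busing cost 361, fixed 58 → total 419.
Compare {#2}: busing cost 330 + fixed 114 = 444.
Compare {#1, #2}: busing cost 297 + fixed 172 = 469.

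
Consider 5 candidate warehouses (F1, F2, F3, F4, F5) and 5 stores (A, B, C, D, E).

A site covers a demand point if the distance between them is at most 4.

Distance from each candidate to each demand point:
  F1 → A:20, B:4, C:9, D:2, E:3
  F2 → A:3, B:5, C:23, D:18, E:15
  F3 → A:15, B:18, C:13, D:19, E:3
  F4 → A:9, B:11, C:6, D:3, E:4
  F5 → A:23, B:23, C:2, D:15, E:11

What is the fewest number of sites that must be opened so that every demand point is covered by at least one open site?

3

Coverage sets (demand points within 4 of each site):
  F1: {B, D, E}
  F2: {A}
  F3: {E}
  F4: {D, E}
  F5: {C}
No 2 sites suffice: every size-2 union leaves at least one demand point uncovered.
But {F1, F2, F5} covers everything, so the minimum is 3.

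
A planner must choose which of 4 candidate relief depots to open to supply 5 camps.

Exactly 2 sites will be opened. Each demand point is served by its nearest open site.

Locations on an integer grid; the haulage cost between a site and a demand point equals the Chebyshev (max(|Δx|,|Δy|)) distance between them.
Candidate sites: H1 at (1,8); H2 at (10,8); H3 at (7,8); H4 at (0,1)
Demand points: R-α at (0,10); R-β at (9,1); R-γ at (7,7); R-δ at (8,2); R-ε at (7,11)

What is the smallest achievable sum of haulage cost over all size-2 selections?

Open {H1, H3}.
  R-α→H1 2, R-β→H3 7, R-γ→H3 1, R-δ→H3 6, R-ε→H3 3  ⇒ total 19.
Compare {H1, H2}: total 21.
Compare {H2, H3}: total 24.
No size-2 selection does better; minimum is 19.

19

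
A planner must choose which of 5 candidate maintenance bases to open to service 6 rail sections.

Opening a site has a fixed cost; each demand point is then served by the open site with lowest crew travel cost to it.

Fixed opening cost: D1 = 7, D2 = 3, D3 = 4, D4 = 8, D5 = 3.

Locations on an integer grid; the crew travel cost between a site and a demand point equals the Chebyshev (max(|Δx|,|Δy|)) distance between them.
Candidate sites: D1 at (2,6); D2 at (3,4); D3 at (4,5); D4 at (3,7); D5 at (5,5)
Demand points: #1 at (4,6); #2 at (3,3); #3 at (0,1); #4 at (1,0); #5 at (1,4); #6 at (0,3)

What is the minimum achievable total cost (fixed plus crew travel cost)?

18

Open {D2}: assign each demand point to its cheapest open site.
  #1→D2 2, #2→D2 1, #3→D2 3, #4→D2 4, #5→D2 2, #6→D2 3
  crew travel cost 15, fixed 3 → total 18.
Compare {D2, D5}: crew travel cost 14 + fixed 6 = 20.
Compare {D2, D3}: crew travel cost 14 + fixed 7 = 21.
Compare {D3}: crew travel cost 19 + fixed 4 = 23.
All other subsets cost ≥ 20. Minimum total cost: 18.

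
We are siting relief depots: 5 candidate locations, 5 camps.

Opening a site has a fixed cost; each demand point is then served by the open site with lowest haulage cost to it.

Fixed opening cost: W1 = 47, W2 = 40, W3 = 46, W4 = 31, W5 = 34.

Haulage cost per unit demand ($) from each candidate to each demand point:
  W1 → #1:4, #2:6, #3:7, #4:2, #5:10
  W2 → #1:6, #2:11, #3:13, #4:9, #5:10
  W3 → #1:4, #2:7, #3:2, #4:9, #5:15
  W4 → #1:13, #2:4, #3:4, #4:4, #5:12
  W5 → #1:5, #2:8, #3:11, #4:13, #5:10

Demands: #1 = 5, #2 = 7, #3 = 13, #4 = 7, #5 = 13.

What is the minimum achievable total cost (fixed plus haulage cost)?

Open {W1, W4}: assign each demand point to its cheapest open site.
  #1→W1 5×4=20, #2→W4 7×4=28, #3→W4 13×4=52, #4→W1 7×2=14, #5→W1 13×10=130
  haulage cost 244, fixed 78 → total 322.
Compare {W1, W3}: haulage cost 232 + fixed 93 = 325.
Compare {W4, W5}: haulage cost 263 + fixed 65 = 328.
Compare {W3, W4}: haulage cost 258 + fixed 77 = 335.
All other subsets cost ≥ 325. Minimum total cost: 322.

322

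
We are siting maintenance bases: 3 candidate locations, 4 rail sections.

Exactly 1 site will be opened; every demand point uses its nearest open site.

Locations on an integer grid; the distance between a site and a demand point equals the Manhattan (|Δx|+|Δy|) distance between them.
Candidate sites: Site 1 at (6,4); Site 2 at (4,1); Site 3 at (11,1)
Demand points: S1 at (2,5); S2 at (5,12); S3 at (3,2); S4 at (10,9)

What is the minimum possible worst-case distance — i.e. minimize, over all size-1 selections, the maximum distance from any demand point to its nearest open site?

Open {Site 1}.
  Farthest demand point is S2 at distance 9 (to Site 1); all others are ≤ 9.
With {Site 2} the worst case is 14.
With {Site 3} the worst case is 17.
No size-1 selection achieves below 9.

9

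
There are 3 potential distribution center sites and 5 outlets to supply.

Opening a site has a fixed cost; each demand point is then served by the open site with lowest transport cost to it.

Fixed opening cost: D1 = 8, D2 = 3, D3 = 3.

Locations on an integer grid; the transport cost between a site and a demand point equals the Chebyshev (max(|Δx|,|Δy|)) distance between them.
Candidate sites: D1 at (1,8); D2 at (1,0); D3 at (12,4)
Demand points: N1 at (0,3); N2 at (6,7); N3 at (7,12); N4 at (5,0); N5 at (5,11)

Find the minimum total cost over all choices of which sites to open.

33

Open {D1, D2}: assign each demand point to its cheapest open site.
  N1→D2 3, N2→D1 5, N3→D1 6, N4→D2 4, N5→D1 4
  transport cost 22, fixed 11 → total 33.
Compare {D2, D3}: transport cost 28 + fixed 6 = 34.
Compare {D1}: transport cost 28 + fixed 8 = 36.
Compare {D1, D2, D3}: transport cost 22 + fixed 14 = 36.
All other subsets cost ≥ 34. Minimum total cost: 33.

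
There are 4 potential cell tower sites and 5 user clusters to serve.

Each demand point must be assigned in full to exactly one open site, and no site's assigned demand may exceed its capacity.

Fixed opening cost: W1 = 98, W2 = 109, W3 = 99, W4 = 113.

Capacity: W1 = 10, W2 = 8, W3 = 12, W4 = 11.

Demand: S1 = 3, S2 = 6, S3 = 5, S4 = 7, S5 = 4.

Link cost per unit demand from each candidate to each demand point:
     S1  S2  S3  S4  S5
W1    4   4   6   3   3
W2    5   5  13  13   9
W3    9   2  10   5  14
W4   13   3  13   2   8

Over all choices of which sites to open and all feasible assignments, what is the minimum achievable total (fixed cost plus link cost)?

Open {W1, W3, W4}; cheapest assignment that respects the capacities:
  W1 (cap 10, load 9): S3, S5 — cost 5×6 + 4×3 = 42
  W3 (cap 12, load 9): S1, S2 — cost 3×9 + 6×2 = 39
  W4 (cap 11, load 7): S4 — cost 7×2 = 14
  Shipping 95, fixed 310 → total 405.
  Any other capacity-feasible assignment to {W1, W3, W4} ships for at least 95.
Compare {W1, W2, W3}: its best feasible assignment gives total 437.
Compare {W1, W2, W4}: its best feasible assignment gives total 438.
Every other set of open sites that can feasibly serve all demand totals ≥ 437 even under its best assignment. Minimum: 405.

405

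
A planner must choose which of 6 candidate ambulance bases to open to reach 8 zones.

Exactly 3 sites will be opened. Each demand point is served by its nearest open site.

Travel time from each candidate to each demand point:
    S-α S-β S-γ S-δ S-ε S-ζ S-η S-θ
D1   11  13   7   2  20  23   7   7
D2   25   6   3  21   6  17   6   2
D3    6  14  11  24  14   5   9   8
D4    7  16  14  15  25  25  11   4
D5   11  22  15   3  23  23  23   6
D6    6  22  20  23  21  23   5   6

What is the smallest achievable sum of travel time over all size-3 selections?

Open {D1, D2, D3}.
  S-α→D3 6, S-β→D2 6, S-γ→D2 3, S-δ→D1 2, S-ε→D2 6, S-ζ→D3 5, S-η→D2 6, S-θ→D2 2  ⇒ total 36.
Compare {D2, D3, D5}: total 37.
Compare {D1, D2, D6}: total 47.
No size-3 selection does better; minimum is 36.

36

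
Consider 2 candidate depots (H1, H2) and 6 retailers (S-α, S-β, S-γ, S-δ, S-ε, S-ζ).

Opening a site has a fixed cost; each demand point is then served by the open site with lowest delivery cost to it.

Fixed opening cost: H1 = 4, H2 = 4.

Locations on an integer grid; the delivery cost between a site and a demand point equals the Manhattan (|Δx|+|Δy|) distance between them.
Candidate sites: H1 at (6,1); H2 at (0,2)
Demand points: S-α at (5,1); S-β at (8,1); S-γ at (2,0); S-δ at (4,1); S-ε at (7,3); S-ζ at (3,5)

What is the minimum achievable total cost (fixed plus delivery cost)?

24

Open {H1}: assign each demand point to its cheapest open site.
  S-α→H1 1, S-β→H1 2, S-γ→H1 5, S-δ→H1 2, S-ε→H1 3, S-ζ→H1 7
  delivery cost 20, fixed 4 → total 24.
Compare {H1, H2}: delivery cost 18 + fixed 8 = 26.
Compare {H2}: delivery cost 38 + fixed 4 = 42.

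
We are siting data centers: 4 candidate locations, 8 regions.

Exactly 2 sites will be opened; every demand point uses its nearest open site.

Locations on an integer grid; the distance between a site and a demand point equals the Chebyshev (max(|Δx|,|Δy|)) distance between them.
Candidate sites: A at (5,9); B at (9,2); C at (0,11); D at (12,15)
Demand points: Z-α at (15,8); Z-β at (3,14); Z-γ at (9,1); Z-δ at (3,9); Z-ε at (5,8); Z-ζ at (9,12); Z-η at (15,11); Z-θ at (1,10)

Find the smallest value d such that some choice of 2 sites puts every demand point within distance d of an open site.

8

Open {A, D}.
  Farthest demand point is Z-γ at distance 8 (to A); all others are ≤ 8.
With {A, B} the worst case is 9.
With {B, C} the worst case is 9.
No size-2 selection achieves below 8.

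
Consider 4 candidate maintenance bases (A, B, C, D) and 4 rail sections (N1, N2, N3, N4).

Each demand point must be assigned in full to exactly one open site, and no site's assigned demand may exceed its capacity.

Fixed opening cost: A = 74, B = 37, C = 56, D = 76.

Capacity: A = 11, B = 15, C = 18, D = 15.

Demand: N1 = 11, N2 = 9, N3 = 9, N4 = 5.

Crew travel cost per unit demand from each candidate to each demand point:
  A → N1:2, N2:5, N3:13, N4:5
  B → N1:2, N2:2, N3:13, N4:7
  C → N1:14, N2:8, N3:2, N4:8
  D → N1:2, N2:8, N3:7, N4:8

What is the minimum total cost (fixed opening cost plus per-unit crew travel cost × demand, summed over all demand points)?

260

Open {A, B, C}; cheapest assignment that respects the capacities:
  A (cap 11, load 11): N1 — cost 11×2 = 22
  B (cap 15, load 14): N2, N4 — cost 9×2 + 5×7 = 53
  C (cap 18, load 9): N3 — cost 9×2 = 18
  Shipping 93, fixed 167 → total 260.
  Any other capacity-feasible assignment to {A, B, C} ships for at least 93.
Compare {B, C, D}: its best feasible assignment gives total 262.
Compare {A, B, D}: its best feasible assignment gives total 325.
Every other set of open sites that can feasibly serve all demand totals ≥ 262 even under its best assignment. Minimum: 260.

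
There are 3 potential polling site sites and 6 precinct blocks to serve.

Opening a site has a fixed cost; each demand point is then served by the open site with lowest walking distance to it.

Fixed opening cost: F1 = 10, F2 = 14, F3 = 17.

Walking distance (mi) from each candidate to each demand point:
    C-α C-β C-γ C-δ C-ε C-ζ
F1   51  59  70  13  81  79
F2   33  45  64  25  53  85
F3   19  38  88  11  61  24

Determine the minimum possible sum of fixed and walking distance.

240

Open {F2, F3}: assign each demand point to its cheapest open site.
  C-α→F3 19, C-β→F3 38, C-γ→F2 64, C-δ→F3 11, C-ε→F2 53, C-ζ→F3 24
  walking distance 209, fixed 31 → total 240.
Compare {F1, F3}: walking distance 223 + fixed 27 = 250.
Compare {F1, F2, F3}: walking distance 209 + fixed 41 = 250.
Compare {F3}: walking distance 241 + fixed 17 = 258.
All other subsets cost ≥ 250. Minimum total cost: 240.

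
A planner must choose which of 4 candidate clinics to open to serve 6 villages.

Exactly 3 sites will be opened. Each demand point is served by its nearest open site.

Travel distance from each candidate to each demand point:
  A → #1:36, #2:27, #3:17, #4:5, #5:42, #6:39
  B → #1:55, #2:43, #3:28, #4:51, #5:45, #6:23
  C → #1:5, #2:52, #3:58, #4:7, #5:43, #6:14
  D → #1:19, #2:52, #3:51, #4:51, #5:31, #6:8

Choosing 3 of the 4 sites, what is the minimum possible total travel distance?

93

Open {A, C, D}.
  #1→C 5, #2→A 27, #3→A 17, #4→A 5, #5→D 31, #6→D 8  ⇒ total 93.
Compare {A, B, D}: total 107.
Compare {A, B, C}: total 110.
No size-3 selection does better; minimum is 93.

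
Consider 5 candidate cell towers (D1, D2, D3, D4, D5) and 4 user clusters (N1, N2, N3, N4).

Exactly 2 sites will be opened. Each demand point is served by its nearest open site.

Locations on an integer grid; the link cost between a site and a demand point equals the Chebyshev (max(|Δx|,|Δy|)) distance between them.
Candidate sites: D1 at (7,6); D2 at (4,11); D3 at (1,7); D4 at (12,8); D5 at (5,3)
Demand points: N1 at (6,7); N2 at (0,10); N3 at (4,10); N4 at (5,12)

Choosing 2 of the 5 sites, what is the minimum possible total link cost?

7

Open {D1, D2}.
  N1→D1 1, N2→D2 4, N3→D2 1, N4→D2 1  ⇒ total 7.
Compare {D2, D3}: total 9.
Compare {D2, D4}: total 10.
No size-2 selection does better; minimum is 7.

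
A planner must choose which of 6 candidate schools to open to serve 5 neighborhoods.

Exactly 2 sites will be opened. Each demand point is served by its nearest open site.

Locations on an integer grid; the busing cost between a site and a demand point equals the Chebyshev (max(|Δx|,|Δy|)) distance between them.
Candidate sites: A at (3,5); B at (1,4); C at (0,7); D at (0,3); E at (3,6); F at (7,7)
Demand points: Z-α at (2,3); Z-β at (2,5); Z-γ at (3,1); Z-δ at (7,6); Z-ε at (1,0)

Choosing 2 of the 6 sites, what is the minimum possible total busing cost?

10

Open {B, F}.
  Z-α→B 1, Z-β→B 1, Z-γ→B 3, Z-δ→F 1, Z-ε→B 4  ⇒ total 10.
Compare {D, F}: total 11.
Compare {A, B}: total 13.
No size-2 selection does better; minimum is 10.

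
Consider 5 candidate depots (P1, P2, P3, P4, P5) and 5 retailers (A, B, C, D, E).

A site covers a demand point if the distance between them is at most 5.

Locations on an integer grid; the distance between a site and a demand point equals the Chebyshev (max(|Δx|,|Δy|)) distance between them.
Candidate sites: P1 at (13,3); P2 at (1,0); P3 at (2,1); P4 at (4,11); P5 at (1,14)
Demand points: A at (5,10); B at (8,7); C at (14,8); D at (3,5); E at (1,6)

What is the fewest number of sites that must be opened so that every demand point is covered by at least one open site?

3

Coverage sets (demand points within 5 of each site):
  P1: {B, C}
  P2: {D}
  P3: {D, E}
  P4: {A, B, E}
  P5: {A}
No 2 sites suffice: every size-2 union leaves at least one demand point uncovered.
But {P1, P2, P4} covers everything, so the minimum is 3.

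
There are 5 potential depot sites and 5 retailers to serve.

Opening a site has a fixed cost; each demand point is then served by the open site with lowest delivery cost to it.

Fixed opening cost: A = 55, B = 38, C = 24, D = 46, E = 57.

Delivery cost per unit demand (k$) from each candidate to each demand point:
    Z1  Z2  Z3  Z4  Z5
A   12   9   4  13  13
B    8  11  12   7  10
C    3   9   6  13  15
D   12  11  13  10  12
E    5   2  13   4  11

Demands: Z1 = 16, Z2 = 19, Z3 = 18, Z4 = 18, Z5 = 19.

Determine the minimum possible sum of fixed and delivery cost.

556

Open {C, E}: assign each demand point to its cheapest open site.
  Z1→C 16×3=48, Z2→E 19×2=38, Z3→C 18×6=108, Z4→E 18×4=72, Z5→E 19×11=209
  delivery cost 475, fixed 81 → total 556.
Compare {A, C, E}: delivery cost 439 + fixed 136 = 575.
Compare {B, C, E}: delivery cost 456 + fixed 119 = 575.
Compare {A, E}: delivery cost 471 + fixed 112 = 583.
All other subsets cost ≥ 575. Minimum total cost: 556.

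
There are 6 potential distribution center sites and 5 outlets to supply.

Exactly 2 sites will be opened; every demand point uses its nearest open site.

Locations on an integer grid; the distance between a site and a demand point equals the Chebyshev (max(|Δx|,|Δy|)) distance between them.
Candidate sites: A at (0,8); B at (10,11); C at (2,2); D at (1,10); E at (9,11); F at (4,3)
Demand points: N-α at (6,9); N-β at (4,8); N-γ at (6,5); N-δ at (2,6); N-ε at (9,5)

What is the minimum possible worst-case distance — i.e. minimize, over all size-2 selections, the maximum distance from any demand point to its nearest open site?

Open {B, F}.
  Farthest demand point is N-β at distance 5 (to F); all others are ≤ 5.
With {D, F} the worst case is 5.
With {E, F} the worst case is 5.
No size-2 selection achieves below 5.

5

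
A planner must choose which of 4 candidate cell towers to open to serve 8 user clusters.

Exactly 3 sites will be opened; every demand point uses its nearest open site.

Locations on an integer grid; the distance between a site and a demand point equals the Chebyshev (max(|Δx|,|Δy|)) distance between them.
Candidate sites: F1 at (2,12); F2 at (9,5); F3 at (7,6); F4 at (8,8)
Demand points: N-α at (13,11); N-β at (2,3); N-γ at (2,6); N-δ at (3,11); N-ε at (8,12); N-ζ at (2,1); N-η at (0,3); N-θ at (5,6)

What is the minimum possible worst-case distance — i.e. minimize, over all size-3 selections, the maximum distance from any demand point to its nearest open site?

7

Open {F1, F2, F3}.
  Farthest demand point is N-η at distance 7 (to F3); all others are ≤ 7.
With {F1, F3, F4} the worst case is 7.
With {F2, F3, F4} the worst case is 7.
No size-3 selection achieves below 7.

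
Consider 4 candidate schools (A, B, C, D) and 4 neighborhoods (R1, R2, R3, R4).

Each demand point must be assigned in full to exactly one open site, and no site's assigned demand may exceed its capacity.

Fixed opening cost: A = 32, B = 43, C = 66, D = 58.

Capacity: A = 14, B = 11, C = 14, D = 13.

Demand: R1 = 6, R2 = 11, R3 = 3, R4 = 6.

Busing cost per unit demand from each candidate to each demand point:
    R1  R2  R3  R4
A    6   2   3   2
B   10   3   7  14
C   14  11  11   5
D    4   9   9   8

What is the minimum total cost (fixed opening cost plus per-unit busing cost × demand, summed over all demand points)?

Open {A, D}; cheapest assignment that respects the capacities:
  A (cap 14, load 14): R2, R3 — cost 11×2 + 3×3 = 31
  D (cap 13, load 12): R1, R4 — cost 6×4 + 6×8 = 72
  Shipping 103, fixed 90 → total 193.
  Any other capacity-feasible assignment to {A, D} ships for at least 103.
Compare {A, B, D}: its best feasible assignment gives total 211.
Compare {A, C, D}: its best feasible assignment gives total 241.
Every other set of open sites that can feasibly serve all demand totals ≥ 211 even under its best assignment. Minimum: 193.

193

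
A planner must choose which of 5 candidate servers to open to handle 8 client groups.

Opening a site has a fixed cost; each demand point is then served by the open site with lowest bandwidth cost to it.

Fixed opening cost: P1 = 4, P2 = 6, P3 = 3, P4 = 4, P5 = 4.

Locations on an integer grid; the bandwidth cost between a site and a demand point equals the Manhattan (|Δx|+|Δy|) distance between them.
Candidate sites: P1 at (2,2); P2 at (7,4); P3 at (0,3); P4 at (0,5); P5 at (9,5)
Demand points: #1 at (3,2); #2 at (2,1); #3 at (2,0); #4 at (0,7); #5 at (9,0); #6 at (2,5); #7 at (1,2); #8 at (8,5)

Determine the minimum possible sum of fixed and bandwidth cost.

Open {P1, P4, P5}: assign each demand point to its cheapest open site.
  #1→P1 1, #2→P1 1, #3→P1 2, #4→P4 2, #5→P5 5, #6→P4 2, #7→P1 1, #8→P5 1
  bandwidth cost 15, fixed 12 → total 27.
Compare {P1, P5}: bandwidth cost 21 + fixed 8 = 29.
Compare {P1, P3, P5}: bandwidth cost 18 + fixed 11 = 29.
Compare {P1, P3, P4, P5}: bandwidth cost 15 + fixed 15 = 30.
All other subsets cost ≥ 29. Minimum total cost: 27.

27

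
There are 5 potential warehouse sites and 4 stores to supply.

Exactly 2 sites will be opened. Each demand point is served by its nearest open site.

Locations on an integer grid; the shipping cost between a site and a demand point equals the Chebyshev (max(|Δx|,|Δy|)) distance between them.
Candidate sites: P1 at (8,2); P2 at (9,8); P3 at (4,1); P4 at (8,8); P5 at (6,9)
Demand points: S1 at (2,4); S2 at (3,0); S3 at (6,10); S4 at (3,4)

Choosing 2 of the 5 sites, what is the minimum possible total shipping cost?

8

Open {P3, P5}.
  S1→P3 3, S2→P3 1, S3→P5 1, S4→P3 3  ⇒ total 8.
Compare {P3, P4}: total 9.
Compare {P2, P3}: total 10.
No size-2 selection does better; minimum is 8.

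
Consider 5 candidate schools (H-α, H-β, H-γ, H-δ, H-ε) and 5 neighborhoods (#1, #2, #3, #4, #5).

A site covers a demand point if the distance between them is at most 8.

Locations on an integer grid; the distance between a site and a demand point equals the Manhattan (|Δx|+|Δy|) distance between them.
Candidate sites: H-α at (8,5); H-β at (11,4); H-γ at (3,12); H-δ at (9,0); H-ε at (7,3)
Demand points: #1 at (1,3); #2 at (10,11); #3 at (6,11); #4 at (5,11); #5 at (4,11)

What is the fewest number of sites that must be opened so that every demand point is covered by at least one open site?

Coverage sets (demand points within 8 of each site):
  H-α: {#2, #3}
  H-β: {#2}
  H-γ: {#2, #3, #4, #5}
  H-δ: {}
  H-ε: {#1}
No single site covers all 5 demand points.
But {H-γ, H-ε} covers everything, so the minimum is 2.

2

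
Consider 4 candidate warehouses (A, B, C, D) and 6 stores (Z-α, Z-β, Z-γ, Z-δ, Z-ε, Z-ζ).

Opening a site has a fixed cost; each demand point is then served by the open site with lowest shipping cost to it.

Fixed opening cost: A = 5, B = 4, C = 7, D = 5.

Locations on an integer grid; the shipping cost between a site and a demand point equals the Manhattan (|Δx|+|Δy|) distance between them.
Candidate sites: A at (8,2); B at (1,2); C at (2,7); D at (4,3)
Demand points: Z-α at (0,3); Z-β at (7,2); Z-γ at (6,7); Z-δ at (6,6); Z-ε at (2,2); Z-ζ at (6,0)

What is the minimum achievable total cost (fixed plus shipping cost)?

30

Open {A, B}: assign each demand point to its cheapest open site.
  Z-α→B 2, Z-β→A 1, Z-γ→A 7, Z-δ→A 6, Z-ε→B 1, Z-ζ→A 4
  shipping cost 21, fixed 9 → total 30.
Compare {D}: shipping cost 27 + fixed 5 = 32.
Compare {B, D}: shipping cost 23 + fixed 9 = 32.
Compare {A, D}: shipping cost 23 + fixed 10 = 33.
All other subsets cost ≥ 32. Minimum total cost: 30.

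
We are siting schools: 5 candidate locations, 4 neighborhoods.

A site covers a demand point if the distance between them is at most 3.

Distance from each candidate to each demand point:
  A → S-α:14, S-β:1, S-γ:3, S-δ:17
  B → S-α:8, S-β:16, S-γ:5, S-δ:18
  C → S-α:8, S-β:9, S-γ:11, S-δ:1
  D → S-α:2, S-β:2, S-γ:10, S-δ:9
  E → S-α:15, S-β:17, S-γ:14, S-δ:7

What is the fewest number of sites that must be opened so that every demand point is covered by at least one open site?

Coverage sets (demand points within 3 of each site):
  A: {S-β, S-γ}
  B: {}
  C: {S-δ}
  D: {S-α, S-β}
  E: {}
No 2 sites suffice: every size-2 union leaves at least one demand point uncovered.
But {A, C, D} covers everything, so the minimum is 3.

3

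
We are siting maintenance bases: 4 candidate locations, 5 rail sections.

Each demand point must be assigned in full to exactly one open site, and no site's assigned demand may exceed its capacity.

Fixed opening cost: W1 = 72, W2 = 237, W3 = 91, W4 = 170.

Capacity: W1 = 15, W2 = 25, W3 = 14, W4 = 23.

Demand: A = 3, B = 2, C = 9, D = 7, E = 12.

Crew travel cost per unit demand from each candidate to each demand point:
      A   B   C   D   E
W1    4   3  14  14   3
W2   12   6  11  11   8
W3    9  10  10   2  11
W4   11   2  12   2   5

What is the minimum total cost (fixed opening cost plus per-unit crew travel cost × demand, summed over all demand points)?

Open {W1, W4}; cheapest assignment that respects the capacities:
  W1 (cap 15, load 15): A, E — cost 3×4 + 12×3 = 48
  W4 (cap 23, load 18): B, C, D — cost 2×2 + 9×12 + 7×2 = 126
  Shipping 174, fixed 242 → total 416.
  Any other capacity-feasible assignment to {W1, W4} ships for at least 174.
Compare {W3, W4}: its best feasible assignment gives total 456.
Compare {W1, W3, W4}: its best feasible assignment gives total 489.
Every other set of open sites that can feasibly serve all demand totals ≥ 456 even under its best assignment. Minimum: 416.

416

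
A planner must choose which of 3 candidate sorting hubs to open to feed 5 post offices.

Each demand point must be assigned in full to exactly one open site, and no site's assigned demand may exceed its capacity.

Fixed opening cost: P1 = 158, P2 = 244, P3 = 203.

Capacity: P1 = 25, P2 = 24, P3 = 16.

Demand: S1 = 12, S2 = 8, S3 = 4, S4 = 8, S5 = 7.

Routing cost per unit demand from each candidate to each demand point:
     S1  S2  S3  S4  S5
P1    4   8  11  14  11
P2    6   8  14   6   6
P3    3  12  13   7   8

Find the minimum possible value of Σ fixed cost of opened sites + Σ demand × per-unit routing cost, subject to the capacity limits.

Open {P1, P3}; cheapest assignment that respects the capacities:
  P1 (cap 25, load 24): S1, S2, S3 — cost 12×4 + 8×8 + 4×11 = 156
  P3 (cap 16, load 15): S4, S5 — cost 8×7 + 7×8 = 112
  Shipping 268, fixed 361 → total 629.
  Any other capacity-feasible assignment to {P1, P3} ships for at least 268.
Compare {P1, P2}: its best feasible assignment gives total 648.
Compare {P2, P3}: its best feasible assignment gives total 689.
Every other set of open sites that can feasibly serve all demand totals ≥ 648 even under its best assignment. Minimum: 629.

629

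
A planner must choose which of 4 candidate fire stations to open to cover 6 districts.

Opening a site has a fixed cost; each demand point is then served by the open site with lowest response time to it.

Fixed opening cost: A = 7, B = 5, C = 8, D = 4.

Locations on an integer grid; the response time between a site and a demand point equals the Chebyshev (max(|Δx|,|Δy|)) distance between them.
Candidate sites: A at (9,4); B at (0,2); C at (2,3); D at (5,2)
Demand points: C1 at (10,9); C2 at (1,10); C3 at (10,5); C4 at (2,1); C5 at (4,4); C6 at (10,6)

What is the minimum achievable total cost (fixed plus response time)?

32

Open {A, D}: assign each demand point to its cheapest open site.
  C1→A 5, C2→A 8, C3→A 1, C4→D 3, C5→D 2, C6→A 2
  response time 21, fixed 11 → total 32.
Compare {D}: response time 30 + fixed 4 = 34.
Compare {A, B}: response time 22 + fixed 12 = 34.
Compare {A, C}: response time 19 + fixed 15 = 34.
All other subsets cost ≥ 34. Minimum total cost: 32.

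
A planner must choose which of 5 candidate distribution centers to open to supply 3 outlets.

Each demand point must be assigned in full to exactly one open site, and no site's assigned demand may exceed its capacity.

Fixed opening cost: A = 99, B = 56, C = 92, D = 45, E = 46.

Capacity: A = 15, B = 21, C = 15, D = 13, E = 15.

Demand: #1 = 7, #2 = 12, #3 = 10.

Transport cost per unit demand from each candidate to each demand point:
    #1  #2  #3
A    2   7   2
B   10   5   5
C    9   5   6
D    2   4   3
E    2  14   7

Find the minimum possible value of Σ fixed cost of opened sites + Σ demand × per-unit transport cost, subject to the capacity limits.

Open {B, D, E}; cheapest assignment that respects the capacities:
  B (cap 21, load 12): #2 — cost 12×5 = 60
  D (cap 13, load 10): #3 — cost 10×3 = 30
  E (cap 15, load 7): #1 — cost 7×2 = 14
  Shipping 104, fixed 147 → total 251.
  Any other capacity-feasible assignment to {B, D, E} ships for at least 104.
Compare {B, D}: its best feasible assignment gives total 261.
Compare {A, D, E}: its best feasible assignment gives total 272.
Every other set of open sites that can feasibly serve all demand totals ≥ 261 even under its best assignment. Minimum: 251.

251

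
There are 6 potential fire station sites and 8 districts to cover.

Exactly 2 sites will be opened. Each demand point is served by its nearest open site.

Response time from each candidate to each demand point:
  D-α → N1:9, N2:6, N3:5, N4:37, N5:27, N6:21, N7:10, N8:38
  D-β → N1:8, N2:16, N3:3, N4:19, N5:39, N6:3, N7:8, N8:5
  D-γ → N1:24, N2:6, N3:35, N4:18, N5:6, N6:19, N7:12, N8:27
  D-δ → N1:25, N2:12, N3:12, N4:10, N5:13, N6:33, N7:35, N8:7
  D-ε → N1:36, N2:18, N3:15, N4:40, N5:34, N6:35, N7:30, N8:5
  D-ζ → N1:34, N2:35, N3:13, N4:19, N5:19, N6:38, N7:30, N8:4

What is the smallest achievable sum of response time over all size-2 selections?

57

Open {D-β, D-γ}.
  N1→D-β 8, N2→D-γ 6, N3→D-β 3, N4→D-γ 18, N5→D-γ 6, N6→D-β 3, N7→D-β 8, N8→D-β 5  ⇒ total 57.
Compare {D-β, D-δ}: total 62.
Compare {D-α, D-β}: total 79.
No size-2 selection does better; minimum is 57.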